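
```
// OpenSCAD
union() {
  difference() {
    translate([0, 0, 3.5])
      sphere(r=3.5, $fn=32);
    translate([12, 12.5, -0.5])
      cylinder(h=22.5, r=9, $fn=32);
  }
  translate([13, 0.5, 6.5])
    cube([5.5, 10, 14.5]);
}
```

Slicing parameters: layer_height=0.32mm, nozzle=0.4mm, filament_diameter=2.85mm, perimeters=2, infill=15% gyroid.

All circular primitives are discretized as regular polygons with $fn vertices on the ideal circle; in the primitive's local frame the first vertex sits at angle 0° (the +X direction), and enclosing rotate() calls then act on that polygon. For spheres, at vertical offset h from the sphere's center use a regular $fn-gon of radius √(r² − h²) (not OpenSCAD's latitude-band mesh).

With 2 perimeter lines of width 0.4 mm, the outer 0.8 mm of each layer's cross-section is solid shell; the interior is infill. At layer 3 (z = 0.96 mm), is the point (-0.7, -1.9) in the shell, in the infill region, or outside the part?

At z = 0.96 mm: the r=3.5 sphere slices to a regular 32-gon of circumradius 2.408 (√(r²−h²) with h=2.54 from center); the cylinder at (12, 12.5): section is a regular 32-gon, circumradius r=9; Taking the first minus the rest: starting from the r=3.5 sphere, the r=9 cylinder at (12, 12.5) misses the remaining region (no effect) — 1 connected region; the cube at (13, 0.5) is absent (z outside [6.5, 21]); Combining (union): only that combined region is present, so the union is just that shape — 1 connected region. Overall, the cross-section is a single solid region. The nearest boundary edge runs (-0.47, -2.36)→(-0.92, -2.22); distance from the point to it = 0.38 mm. The point is inside the cross-section, 0.38 mm from the nearest boundary — within the 0.8 mm shell band (2 × 0.4).

shell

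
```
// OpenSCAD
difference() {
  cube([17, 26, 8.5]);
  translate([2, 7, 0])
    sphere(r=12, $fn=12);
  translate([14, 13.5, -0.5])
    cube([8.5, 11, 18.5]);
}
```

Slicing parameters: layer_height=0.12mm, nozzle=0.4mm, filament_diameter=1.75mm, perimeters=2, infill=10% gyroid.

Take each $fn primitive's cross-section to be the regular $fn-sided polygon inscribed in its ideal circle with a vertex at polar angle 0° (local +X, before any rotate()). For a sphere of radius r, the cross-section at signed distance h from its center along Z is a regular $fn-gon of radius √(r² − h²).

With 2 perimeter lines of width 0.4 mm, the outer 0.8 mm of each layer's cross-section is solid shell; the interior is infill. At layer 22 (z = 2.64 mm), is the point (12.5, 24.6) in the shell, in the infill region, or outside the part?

At z = 2.64 mm: the 17×26 cube contributes its full rectangle; the r=12 sphere at (2, 7) slices to a regular 12-gon of circumradius 11.706 (√(r²−h²) with h=2.64 from center); the cube at (14, 13.5) is present — its section is the full 8.5×11 rectangle; Taking the first minus the rest: starting from the 17×26 cube, the r=12 sphere at (2, 7) partially overlaps it — only the 214.54 mm² overlap (of its 411.09 mm²) is removed, clipping the outline; the 8.5×11 cube at (14, 13.5) partially overlaps it — only the 33.00 mm² overlap (of its 93.50 mm²) is removed, clipping the outline — 1 connected region. Overall, the cross-section is a single solid region. The nearest boundary edge runs (0.00, 26.00)→(17.00, 26.00); distance from the point to it = 1.40 mm. The point is inside the cross-section and 1.40 mm from the nearest boundary — more than the 0.8 mm shell width (2 × 0.4), so it's in the infill interior.

infill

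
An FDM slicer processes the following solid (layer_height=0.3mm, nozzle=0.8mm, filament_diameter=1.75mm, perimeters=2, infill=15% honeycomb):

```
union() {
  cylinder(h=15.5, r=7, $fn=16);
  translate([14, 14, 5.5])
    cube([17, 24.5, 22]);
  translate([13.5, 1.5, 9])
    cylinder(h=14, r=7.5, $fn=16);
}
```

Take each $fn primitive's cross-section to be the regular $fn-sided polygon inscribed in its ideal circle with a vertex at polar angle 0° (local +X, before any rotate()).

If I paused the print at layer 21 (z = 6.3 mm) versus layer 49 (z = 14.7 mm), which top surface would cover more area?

layer 49 (z = 14.7 mm)

Layer 21 (z = 6.3): the r=7 cylinder gives a regular 16-gon of circumradius 7 (constant along its height) (area = (16/2)·7.000²·sin(360°/16) = 150.01 mm²); the 17×24.5 cube at (14, 14) contributes its full rectangle (area 416.50 mm²); the cylinder at (13.5, 1.5) is not intersected at this z (z outside [9, 23]); Taking the union: the 2 present regions are separate (no shared area or edge), so areas and boundary lengths simply add and each stays a separate island — area = 566.51 mm². So its area = 566.51 mm². Layer 49 (z = 14.7): the r=7 cylinder contributes a regular 16-gon of circumradius 7 (area = (16/2)·7.000²·sin(360°/16) = 150.01 mm²); the cube at (14, 14) (footprint 17×24.5) is included at this height (area 416.50 mm²); the r=7.5 cylinder at (13.5, 1.5) gives a regular 16-gon of circumradius 7.5 (constant along its height) (area = (16/2)·7.500²·sin(360°/16) = 172.21 mm²); Taking the union: the regions partially overlap — summed areas 738.72 mm² minus the doubly-counted overlap 2.24 mm² gives 736.48 mm² — area = 736.48 mm². So its area = 736.48 mm². Layer 49 is larger (736.48 vs 566.51 mm²).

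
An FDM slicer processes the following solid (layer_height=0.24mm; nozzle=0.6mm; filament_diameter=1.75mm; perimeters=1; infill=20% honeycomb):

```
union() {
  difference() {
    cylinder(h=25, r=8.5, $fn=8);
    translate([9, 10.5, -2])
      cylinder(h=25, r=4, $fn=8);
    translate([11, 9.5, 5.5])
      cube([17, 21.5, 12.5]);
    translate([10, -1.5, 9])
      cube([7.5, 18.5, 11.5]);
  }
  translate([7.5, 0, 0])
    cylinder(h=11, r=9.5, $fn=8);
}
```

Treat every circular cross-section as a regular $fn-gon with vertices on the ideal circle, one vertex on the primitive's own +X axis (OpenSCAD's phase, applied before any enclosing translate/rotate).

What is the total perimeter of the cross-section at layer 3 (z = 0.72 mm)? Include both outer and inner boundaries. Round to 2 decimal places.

At z = 0.72 mm: the r=8.5 cylinder gives a regular 8-gon of circumradius 8.5 (constant along its height) (perimeter = 2·8·8.500·sin(180°/8) = 52.04 mm); the r=4 cylinder at (9, 10.5) gives a regular 8-gon of circumradius 4 (constant along its height) (perimeter = 2·8·4.000·sin(180°/8) = 24.49 mm); the cube at (11, 9.5) is not intersected at this z (z outside [5.5, 18]); the cube at (10, -1.5) is absent (z outside [9, 20.5]); After the difference (first − rest): starting from the r=8.5 cylinder, the r=4 cylinder at (9, 10.5) misses the remaining region (no effect) — boundary = 52.04 mm; the r=9.5 cylinder at (7.5, 0) gives a regular 8-gon of circumradius 9.5 (constant along its height) (perimeter = 2·8·9.500·sin(180°/8) = 58.17 mm); Merging all regions: the regions partially overlap (shared area 105.25 mm²), so the edge portions inside another operand are dropped and the merged outline is re-measured after clipping — boundary = 71.34 mm. Overall, the cross-section is a single solid region. Total boundary length (outer) = 71.34 mm.

71.34 mm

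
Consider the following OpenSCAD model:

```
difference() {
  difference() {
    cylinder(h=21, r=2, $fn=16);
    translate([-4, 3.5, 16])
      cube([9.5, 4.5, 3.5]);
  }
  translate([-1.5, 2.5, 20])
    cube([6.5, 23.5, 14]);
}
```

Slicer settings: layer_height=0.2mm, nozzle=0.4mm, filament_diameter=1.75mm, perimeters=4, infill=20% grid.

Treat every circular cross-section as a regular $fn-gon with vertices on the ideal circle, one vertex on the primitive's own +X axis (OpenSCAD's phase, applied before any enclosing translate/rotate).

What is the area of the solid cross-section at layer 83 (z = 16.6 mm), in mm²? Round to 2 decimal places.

At z = 16.6 mm: the r=2 cylinder gives a regular 16-gon of circumradius 2 (constant along its height) (area = (16/2)·2.000²·sin(360°/16) = 12.25 mm²); the cube at (-4, 3.5) is present — its section is the full 9.5×4.5 rectangle (area 42.75 mm²); Subtracting the remaining from the first: starting from the r=2 cylinder (12.25 mm²), the 9.5×4.5 cube at (-4, 3.5) misses the remaining region (no effect) — area = 12.25 mm²; the cube at (-1.5, 2.5) is not intersected at this z (z outside [20, 34]); After the difference (first − rest): none of the subtracted shapes is present at this height, so that combined region is unchanged — area = 12.25 mm². Overall, the cross-section is a single solid region. Net area = 12.25 mm².

12.25 mm²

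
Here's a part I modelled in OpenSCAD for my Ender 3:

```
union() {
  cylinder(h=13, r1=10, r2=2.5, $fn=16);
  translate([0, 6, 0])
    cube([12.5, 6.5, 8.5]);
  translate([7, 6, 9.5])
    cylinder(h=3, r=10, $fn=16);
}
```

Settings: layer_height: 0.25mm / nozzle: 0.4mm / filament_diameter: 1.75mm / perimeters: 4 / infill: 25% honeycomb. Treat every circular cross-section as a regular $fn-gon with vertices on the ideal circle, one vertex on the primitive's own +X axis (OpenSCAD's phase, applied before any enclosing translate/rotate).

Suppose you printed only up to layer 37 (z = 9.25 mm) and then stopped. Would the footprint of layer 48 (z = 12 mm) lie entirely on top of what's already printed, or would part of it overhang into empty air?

Compare the two slices. At z = 9.25: the cone: at t=0.712 of its height the radius interpolates to r₁+(r₂−r₁)t = 4.663, giving a regular 16-gon of that circumradius (area = (16/2)·4.663²·sin(360°/16) = 66.58 mm²); the cube at (0, 6) does not reach this height (z outside [0, 8.5]); the cylinder at (7, 6) is not intersected at this z (z outside [9.5, 12.5]); Taking the union: only the cone is present, so the union is just that shape — area = 66.58 mm². At z = 12: the cone: at t=0.923 of its height the radius interpolates to r₁+(r₂−r₁)t = 3.077, giving a regular 16-gon of that circumradius (area = (16/2)·3.077²·sin(360°/16) = 28.98 mm²); the cube at (0, 6) is not intersected at this z (z outside [0, 8.5]); the cylinder at (7, 6): section is a regular 16-gon, circumradius r=10 (area = (16/2)·10.000²·sin(360°/16) = 306.15 mm²); Combining (union): the regions partially overlap — summed areas 335.13 mm² minus the doubly-counted overlap 17.47 mm² gives 317.66 mm² — area = 317.66 mm². Checking containment: at z = 12 the cross-section extends beyond the z = 9.25 cross-section by about 270.23 mm².

part overhangs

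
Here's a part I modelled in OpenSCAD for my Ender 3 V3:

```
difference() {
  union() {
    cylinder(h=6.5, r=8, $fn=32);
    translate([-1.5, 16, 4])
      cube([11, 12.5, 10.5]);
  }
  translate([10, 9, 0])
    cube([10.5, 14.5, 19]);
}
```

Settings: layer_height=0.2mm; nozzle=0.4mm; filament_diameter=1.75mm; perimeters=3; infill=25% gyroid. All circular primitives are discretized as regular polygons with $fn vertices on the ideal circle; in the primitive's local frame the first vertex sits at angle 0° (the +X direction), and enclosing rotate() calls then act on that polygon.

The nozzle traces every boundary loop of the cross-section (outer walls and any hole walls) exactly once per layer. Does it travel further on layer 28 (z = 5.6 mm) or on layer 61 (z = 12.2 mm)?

Layer 28 (z = 5.6): the r=8 cylinder contributes a regular 32-gon of circumradius 8 (perimeter = 2·32·8.000·sin(180°/32) = 50.18 mm); the cube at (-1.5, 16) is present — its section is the full 11×12.5 rectangle (perimeter 47.00 mm); Taking the union: the 2 present regions are separate (no shared area or edge), so areas and boundary lengths simply add and each stays a separate island — boundary = 97.18 mm; the cube at (10, 9) (footprint 10.5×14.5) is included at this height (perimeter 50.00 mm); Subtracting the remaining from the first: starting from the result so far, the 10.5×14.5 cube at (10, 9) misses the remaining region (no effect) — boundary = 97.18 mm. So its perimeter = 97.18 mm. Layer 61 (z = 12.2): the cylinder is absent (z outside [0, 6.5]); the cube at (-1.5, 16) is present — its section is the full 11×12.5 rectangle (perimeter 47.00 mm); Merging all regions: only the 11×12.5 cube at (-1.5, 16) is present, so the union is just that shape — boundary = 47.00 mm; the 10.5×14.5 cube at (10, 9) contributes its full rectangle (perimeter 50.00 mm); After the difference (first − rest): starting from that combined region, the 10.5×14.5 cube at (10, 9) misses the remaining region (no effect) — boundary = 47.00 mm. So its perimeter = 47.00 mm. Layer 28 is larger (97.18 vs 47.00 mm).

layer 28 (z = 5.6 mm)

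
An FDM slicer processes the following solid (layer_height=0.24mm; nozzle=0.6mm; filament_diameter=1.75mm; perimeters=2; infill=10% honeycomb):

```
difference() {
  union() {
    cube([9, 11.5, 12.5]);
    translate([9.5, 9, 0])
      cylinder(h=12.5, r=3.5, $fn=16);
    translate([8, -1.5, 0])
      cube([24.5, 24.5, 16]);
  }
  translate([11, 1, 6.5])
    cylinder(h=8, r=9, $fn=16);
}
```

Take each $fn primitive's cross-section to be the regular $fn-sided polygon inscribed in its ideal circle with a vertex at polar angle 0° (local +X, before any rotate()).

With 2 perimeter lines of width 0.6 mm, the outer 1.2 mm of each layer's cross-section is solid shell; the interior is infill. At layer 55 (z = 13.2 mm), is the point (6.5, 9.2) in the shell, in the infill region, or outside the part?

At z = 13.2 mm: the cube is not intersected at this z (z outside [0, 12.5]); the cylinder at (9.5, 9) is not intersected at this z (z outside [0, 12.5]); the cube at (8, -1.5) (footprint 24.5×24.5) is included at this height; Merging all regions: only the 24.5×24.5 cube at (8, -1.5) is present, so the union is just that shape — 1 connected region; the r=9 cylinder at (11, 1) contributes a regular 16-gon of circumradius 9; Taking the first minus the rest: starting from the result so far, the r=9 cylinder at (11, 1) partially overlaps it — only the 117.48 mm² overlap (of its 247.98 mm²) is removed, clipping the outline — 1 connected region. Overall, the cross-section is a single solid region. The nearest boundary edge runs (11.00, 10.00)→(8.00, 9.40); distance from the point to it = 1.51 mm. The point is not inside any of the regions above, so it lies outside the cross-section (1.51 mm from the nearest boundary).

outside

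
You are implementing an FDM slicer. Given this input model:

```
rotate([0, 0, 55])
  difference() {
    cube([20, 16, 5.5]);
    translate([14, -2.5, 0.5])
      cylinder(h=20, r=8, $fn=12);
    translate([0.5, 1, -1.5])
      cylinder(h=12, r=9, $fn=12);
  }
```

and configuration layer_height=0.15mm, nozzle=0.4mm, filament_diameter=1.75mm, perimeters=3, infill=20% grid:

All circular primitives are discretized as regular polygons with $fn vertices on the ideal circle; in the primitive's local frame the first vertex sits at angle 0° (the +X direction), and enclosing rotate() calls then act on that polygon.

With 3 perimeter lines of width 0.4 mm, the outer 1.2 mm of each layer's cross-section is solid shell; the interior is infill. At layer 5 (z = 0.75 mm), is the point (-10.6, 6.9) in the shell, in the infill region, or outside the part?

At z = 0.75 mm: the cube (footprint 20×16) is included at this height; the r=8 cylinder at (14, -2.5) gives a regular 12-gon of circumradius 8 (constant along its height); the r=9 cylinder at (0.5, 1) gives a regular 12-gon of circumradius 9 (constant along its height); Taking the first minus the rest: starting from the 20×16 cube, the r=8 cylinder at (14, -2.5) partially overlaps it — only the 55.55 mm² overlap (of its 192.00 mm²) is removed, clipping the outline; the r=9 cylinder at (0.5, 1) partially overlaps it — only the 68.73 mm² overlap (of its 243.00 mm²) is removed, clipping the outline — 1 connected region; (whole slice rotated 55° about Z — lengths, areas and connectivity unchanged). Overall, the cross-section is a single solid region. Undo the 55° rotation: the query point maps to (-0.428, 12.641) in the un-rotated model frame. The nearest boundary edge runs (0.00, 9.87)→(0.00, 16.00); distance from the point to it = 0.43 mm. The point is not inside any of the regions above, so it lies outside the cross-section (0.43 mm from the nearest boundary).

outside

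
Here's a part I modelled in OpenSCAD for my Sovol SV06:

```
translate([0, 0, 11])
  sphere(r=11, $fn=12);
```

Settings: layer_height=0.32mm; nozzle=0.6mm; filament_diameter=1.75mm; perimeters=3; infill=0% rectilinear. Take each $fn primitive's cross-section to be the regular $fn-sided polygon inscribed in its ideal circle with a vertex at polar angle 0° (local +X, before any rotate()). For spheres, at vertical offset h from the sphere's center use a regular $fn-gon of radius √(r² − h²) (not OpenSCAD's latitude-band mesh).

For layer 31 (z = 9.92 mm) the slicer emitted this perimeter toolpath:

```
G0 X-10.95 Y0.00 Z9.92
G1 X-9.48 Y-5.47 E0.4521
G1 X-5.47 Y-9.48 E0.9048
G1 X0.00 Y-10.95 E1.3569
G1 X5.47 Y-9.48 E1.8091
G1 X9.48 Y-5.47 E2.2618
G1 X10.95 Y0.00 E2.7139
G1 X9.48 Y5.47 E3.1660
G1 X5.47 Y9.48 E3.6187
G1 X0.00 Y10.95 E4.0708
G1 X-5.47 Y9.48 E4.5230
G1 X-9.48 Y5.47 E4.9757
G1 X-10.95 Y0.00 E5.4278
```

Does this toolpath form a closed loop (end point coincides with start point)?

Start point (G0): (-10.95, 0.00). End point (last G1): the path returns to the start — closed.

yes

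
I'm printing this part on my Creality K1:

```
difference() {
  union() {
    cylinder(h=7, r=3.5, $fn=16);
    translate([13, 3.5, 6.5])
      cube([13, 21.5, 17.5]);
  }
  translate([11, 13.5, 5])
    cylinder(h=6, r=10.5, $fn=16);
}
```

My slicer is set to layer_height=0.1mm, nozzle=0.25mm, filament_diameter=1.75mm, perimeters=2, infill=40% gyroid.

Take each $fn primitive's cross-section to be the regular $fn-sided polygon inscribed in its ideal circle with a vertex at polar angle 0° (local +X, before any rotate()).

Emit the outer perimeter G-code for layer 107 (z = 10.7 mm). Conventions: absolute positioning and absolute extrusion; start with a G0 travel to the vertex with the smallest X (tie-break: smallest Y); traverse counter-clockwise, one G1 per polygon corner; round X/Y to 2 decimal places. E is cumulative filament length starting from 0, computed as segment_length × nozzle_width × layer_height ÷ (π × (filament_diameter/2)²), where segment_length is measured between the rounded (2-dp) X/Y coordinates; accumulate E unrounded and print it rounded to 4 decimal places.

At z = 10.7 mm: the cylinder is not intersected at this z (z outside [0, 7]); the 13×21.5 cube at (13, 3.5) contributes its full rectangle; Taking the union: only the 13×21.5 cube at (13, 3.5) is present, so the union is just that shape — 1 connected region; the r=10.5 cylinder at (11, 13.5) gives a regular 16-gon of circumradius 10.5 (constant along its height); Subtracting the remaining from the first: starting from the result so far, the r=10.5 cylinder at (11, 13.5) partially overlaps it — only the 127.53 mm² overlap (of its 337.53 mm²) is removed, clipping the outline — 1 connected region. The outline is a single polygon with 12 vertices. Extrusion per mm of travel: 0.25 × 0.1 / (π × 0.875²) = 0.010394. Accumulating E over each segment gives final E = 0.7958.

G0 X13.00 Y23.60 Z10.70
G1 X15.02 Y23.20 E0.0214
G1 X18.42 Y20.92 E0.0640
G1 X20.70 Y17.52 E0.1065
G1 X21.50 Y13.50 E0.1491
G1 X20.70 Y9.48 E0.1917
G1 X18.42 Y6.08 E0.2343
G1 X15.02 Y3.80 E0.2768
G1 X13.51 Y3.50 E0.2928
G1 X26.00 Y3.50 E0.4226
G1 X26.00 Y25.00 E0.6461
G1 X13.00 Y25.00 E0.7812
G1 X13.00 Y23.60 E0.7958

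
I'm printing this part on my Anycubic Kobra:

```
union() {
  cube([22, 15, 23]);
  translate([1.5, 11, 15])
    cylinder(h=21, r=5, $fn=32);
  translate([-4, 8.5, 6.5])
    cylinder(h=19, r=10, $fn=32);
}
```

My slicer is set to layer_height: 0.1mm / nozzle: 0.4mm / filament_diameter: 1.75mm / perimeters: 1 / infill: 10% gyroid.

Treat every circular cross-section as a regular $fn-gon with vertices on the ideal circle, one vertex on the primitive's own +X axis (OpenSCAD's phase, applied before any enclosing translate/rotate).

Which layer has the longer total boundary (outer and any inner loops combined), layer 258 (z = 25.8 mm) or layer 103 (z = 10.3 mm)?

Layer 258 (z = 25.8): the cube is not intersected at this z (z outside [0, 23]); the r=5 cylinder at (1.5, 11) gives a regular 32-gon of circumradius 5 (constant along its height) (perimeter = 2·32·5.000·sin(180°/32) = 31.37 mm); the cylinder at (-4, 8.5) is not intersected at this z (z outside [6.5, 25.5]); Merging all regions: only the r=5 cylinder at (1.5, 11) is present, so the union is just that shape — boundary = 31.37 mm. So its perimeter = 31.37 mm. Layer 103 (z = 10.3): the cube (footprint 22×15) is included at this height (perimeter 74.00 mm); the cylinder at (1.5, 11) is absent (z outside [15, 36]); the r=10 cylinder at (-4, 8.5) gives a regular 32-gon of circumradius 10 (constant along its height) (perimeter = 2·32·10.000·sin(180°/32) = 62.73 mm); Combining (union): the regions partially overlap (shared area 72.71 mm²), so the edge portions inside another operand are dropped and the merged outline is re-measured after clipping — boundary = 99.68 mm. So its perimeter = 99.68 mm. Layer 103 is larger (99.68 vs 31.37 mm).

layer 103 (z = 10.3 mm)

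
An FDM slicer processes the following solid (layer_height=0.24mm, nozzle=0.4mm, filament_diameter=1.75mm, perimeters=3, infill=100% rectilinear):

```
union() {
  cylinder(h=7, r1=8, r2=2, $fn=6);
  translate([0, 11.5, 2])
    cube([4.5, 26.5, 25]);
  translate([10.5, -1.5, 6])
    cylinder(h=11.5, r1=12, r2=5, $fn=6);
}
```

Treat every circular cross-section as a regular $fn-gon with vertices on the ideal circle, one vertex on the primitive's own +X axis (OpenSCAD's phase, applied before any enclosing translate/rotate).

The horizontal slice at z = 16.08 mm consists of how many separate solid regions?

At z = 16.08 mm: the cone does not reach this height (z outside [0, 7]); the 4.5×26.5 cube at (0, 11.5) contributes its full rectangle; the cone at (10.5, -1.5) (r1=12→r2=5) has section circumradius 5.864 here — a regular 6-gon; Merging all regions: the 2 present regions are separate (no shared area or edge), so areas and boundary lengths simply add and each stays a separate island — 2 connected regions. The result has 2 disconnected regions.

2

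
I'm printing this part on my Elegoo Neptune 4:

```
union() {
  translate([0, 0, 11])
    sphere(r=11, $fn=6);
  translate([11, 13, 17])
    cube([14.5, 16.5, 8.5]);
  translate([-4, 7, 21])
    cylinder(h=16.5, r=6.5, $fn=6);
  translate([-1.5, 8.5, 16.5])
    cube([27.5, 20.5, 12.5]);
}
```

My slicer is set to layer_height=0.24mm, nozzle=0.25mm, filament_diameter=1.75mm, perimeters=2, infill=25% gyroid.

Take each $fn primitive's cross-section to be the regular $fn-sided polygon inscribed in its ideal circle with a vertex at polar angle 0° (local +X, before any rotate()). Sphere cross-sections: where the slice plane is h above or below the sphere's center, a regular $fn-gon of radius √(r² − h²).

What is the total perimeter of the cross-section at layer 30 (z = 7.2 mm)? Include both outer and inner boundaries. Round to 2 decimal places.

At z = 7.2 mm: the r=11 sphere slices to a regular 6-gon of circumradius 10.323 (√(r²−h²) with h=3.8 from center) (perimeter = 2·6·10.323·sin(180°/6) = 61.94 mm); the cube at (11, 13) is not intersected at this z (z outside [17, 25.5]); the cylinder at (-4, 7) is not intersected at this z (z outside [21, 37.5]); the cube at (-1.5, 8.5) is not intersected at this z (z outside [16.5, 29]); Combining (union): only the r=11 sphere is present, so the union is just that shape — boundary = 61.94 mm. Overall, the cross-section is a single solid region. Total boundary length (outer) = 61.94 mm.

61.94 mm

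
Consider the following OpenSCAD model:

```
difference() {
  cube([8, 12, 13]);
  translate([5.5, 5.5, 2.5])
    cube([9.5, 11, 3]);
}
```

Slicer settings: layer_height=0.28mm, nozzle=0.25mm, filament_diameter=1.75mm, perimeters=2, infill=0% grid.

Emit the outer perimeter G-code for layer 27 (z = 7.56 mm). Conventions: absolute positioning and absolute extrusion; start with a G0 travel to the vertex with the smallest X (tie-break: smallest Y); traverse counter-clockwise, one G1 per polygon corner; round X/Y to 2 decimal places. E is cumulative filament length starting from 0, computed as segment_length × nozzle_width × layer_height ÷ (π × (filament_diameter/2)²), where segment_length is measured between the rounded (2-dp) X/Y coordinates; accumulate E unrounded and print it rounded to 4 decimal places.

At z = 7.56 mm: the 8×12 cube contributes its full rectangle; the cube at (5.5, 5.5) does not reach this height (z outside [2.5, 5.5]); After the difference (first − rest): none of the subtracted shapes is present at this height, so the 8×12 cube is unchanged — 1 connected region. The outline is a single polygon with 4 vertices. Extrusion per mm of travel: 0.25 × 0.28 / (π × 0.875²) = 0.029103. Accumulating E over each segment gives final E = 1.1641.

G0 X0.00 Y0.00 Z7.56
G1 X8.00 Y0.00 E0.2328
G1 X8.00 Y12.00 E0.5821
G1 X0.00 Y12.00 E0.8149
G1 X0.00 Y0.00 E1.1641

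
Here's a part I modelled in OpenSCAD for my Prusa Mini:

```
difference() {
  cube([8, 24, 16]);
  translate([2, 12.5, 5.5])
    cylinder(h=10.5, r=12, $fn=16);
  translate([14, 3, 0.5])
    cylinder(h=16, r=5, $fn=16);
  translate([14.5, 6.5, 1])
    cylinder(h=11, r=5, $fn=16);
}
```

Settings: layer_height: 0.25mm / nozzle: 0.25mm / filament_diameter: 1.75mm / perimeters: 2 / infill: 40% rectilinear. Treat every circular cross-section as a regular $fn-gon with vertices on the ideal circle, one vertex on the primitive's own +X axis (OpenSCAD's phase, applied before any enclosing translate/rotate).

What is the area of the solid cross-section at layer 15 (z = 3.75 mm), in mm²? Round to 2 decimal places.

At z = 3.75 mm: the 8×24 cube contributes its full rectangle (area 192.00 mm²); the cylinder at (2, 12.5) is absent (z outside [5.5, 16]); the r=5 cylinder at (14, 3) contributes a regular 16-gon of circumradius 5 (area = (16/2)·5.000²·sin(360°/16) = 76.54 mm²); the r=5 cylinder at (14.5, 6.5) contributes a regular 16-gon of circumradius 5 (area = (16/2)·5.000²·sin(360°/16) = 76.54 mm²); After the difference (first − rest): starting from the 8×24 cube (192.00 mm²), the r=5 cylinder at (14, 3) misses the remaining region (no effect); the r=5 cylinder at (14.5, 6.5) misses the remaining region (no effect) — area = 192.00 mm². Overall, the cross-section is a single solid region. Net area = 192.00 mm².

192.00 mm²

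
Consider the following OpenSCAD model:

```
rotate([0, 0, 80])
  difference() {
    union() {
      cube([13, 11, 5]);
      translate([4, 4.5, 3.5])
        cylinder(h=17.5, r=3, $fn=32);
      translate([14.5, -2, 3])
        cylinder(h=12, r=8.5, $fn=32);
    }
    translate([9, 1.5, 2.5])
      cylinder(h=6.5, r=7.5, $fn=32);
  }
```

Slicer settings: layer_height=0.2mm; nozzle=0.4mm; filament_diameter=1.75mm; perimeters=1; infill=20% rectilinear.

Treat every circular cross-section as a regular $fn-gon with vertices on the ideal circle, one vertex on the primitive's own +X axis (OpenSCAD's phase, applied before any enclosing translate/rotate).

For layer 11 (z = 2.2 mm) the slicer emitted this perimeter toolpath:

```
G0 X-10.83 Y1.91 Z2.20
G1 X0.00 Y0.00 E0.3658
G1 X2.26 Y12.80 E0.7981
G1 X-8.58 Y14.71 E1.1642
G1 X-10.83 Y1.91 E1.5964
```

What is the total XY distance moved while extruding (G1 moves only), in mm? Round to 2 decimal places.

48.00 mm

Sum the Euclidean lengths of each G1 segment: total = 48.00 mm.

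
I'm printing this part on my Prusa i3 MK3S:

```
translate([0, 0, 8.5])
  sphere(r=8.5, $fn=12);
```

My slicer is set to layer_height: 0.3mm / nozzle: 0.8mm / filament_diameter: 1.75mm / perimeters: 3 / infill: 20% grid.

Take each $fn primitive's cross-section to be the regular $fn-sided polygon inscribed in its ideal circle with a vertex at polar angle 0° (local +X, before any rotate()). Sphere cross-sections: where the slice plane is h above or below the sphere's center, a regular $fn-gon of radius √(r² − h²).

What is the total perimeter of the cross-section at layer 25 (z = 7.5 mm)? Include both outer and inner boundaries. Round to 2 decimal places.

52.43 mm

At z = 7.5 mm: the r=8.5 sphere slices to a regular 12-gon of circumradius 8.441 (√(r²−h²) with h=1 from center) (perimeter = 2·12·8.441·sin(180°/12) = 52.43 mm). Overall, the cross-section is a single solid region. Total boundary length (outer) = 52.43 mm.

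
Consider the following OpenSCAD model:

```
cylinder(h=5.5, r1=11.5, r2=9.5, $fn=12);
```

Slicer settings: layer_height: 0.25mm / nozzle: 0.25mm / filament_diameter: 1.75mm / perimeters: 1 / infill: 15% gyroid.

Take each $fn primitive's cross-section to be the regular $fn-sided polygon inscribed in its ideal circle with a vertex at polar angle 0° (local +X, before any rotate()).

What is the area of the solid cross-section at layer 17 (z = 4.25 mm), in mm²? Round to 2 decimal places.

297.28 mm²

At z = 4.25 mm: the cone: at t=0.773 of its height the radius interpolates to r₁+(r₂−r₁)t = 9.955, giving a regular 12-gon of that circumradius (area = (12/2)·9.955²·sin(360°/12) = 297.28 mm²). Overall, the cross-section is a single solid region. Net area = 297.28 mm².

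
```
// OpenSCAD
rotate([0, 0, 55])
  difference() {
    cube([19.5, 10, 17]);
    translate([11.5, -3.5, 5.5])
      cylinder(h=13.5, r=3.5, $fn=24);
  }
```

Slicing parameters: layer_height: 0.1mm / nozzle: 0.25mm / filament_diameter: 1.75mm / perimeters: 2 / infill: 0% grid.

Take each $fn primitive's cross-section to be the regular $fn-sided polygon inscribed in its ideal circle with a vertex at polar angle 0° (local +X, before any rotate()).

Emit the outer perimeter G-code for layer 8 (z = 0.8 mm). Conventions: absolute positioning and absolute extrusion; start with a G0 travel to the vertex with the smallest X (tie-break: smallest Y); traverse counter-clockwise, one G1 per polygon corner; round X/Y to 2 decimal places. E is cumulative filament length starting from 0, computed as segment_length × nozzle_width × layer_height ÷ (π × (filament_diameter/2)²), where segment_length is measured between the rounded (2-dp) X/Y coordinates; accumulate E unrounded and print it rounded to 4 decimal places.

G0 X-8.19 Y5.74 Z0.80
G1 X0.00 Y0.00 E0.1040
G1 X11.18 Y15.97 E0.3066
G1 X2.99 Y21.71 E0.4105
G1 X-8.19 Y5.74 E0.6131

At z = 0.8 mm: the cube is present — its section is the full 19.5×10 rectangle; the cylinder at (11.5, -3.5) does not reach this height (z outside [5.5, 19]); Taking the first minus the rest: none of the subtracted shapes is present at this height, so the 19.5×10 cube is unchanged — 1 connected region; (whole slice rotated 55° about Z — lengths, areas and connectivity unchanged). The outline is a single polygon with 4 vertices. Extrusion per mm of travel: 0.25 × 0.1 / (π × 0.875²) = 0.010394. Accumulating E over each segment gives final E = 0.6131.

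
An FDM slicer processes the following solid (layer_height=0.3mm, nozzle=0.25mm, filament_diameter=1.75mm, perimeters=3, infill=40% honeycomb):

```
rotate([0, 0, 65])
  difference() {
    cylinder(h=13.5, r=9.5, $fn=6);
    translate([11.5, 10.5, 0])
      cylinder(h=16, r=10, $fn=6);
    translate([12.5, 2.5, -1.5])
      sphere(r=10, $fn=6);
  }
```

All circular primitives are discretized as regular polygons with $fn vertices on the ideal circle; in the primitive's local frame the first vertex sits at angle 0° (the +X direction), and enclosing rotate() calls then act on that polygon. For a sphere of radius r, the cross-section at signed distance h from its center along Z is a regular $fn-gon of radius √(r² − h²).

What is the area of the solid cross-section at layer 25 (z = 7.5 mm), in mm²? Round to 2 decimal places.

At z = 7.5 mm: the r=9.5 cylinder gives a regular 6-gon of circumradius 9.5 (constant along its height) (area = (6/2)·9.500²·sin(360°/6) = 234.48 mm²); the r=10 cylinder at (11.5, 10.5) contributes a regular 6-gon of circumradius 10 (area = (6/2)·10.000²·sin(360°/6) = 259.81 mm²); the r=10 sphere at (12.5, 2.5) slices to a regular 6-gon of circumradius 4.359 (√(r²−h²) with h=9 from center) (area = (6/2)·4.359²·sin(360°/6) = 49.36 mm²); After the difference (first − rest): starting from the r=9.5 cylinder (234.48 mm²), the r=10 cylinder at (11.5, 10.5) partially overlaps it — only the 12.38 mm² overlap (of its 259.81 mm²) is removed, clipping the outline; the r=10 sphere at (12.5, 2.5) misses the remaining region (no effect) — area = 222.10 mm²; (rotated 65° about Z; rotation is an isometry so areas/perimeters/island counts are preserved). Overall, the cross-section is a single solid region. Net area = 222.10 mm².

222.10 mm²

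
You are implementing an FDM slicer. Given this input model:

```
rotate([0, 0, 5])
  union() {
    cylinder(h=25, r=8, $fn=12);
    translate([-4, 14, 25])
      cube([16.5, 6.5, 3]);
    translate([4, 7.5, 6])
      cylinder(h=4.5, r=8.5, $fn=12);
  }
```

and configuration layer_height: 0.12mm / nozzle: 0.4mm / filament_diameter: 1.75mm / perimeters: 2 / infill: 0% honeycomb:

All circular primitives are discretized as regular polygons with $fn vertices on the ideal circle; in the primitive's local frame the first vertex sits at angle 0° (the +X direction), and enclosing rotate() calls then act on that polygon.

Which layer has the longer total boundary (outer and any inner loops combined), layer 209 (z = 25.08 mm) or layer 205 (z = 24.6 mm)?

Layer 209 (z = 25.08): the cylinder is not intersected at this z (z outside [0, 25]); the 16.5×6.5 cube at (-4, 14) contributes its full rectangle (perimeter 46.00 mm); the cylinder at (4, 7.5) is absent (z outside [6, 10.5]); Taking the union: only the 16.5×6.5 cube at (-4, 14) is present, so the union is just that shape — boundary = 46.00 mm; (rotated 5° about Z; rotation is an isometry so areas/perimeters/island counts are preserved). So its perimeter = 46.00 mm. Layer 205 (z = 24.6): the r=8 cylinder gives a regular 12-gon of circumradius 8 (constant along its height) (perimeter = 2·12·8.000·sin(180°/12) = 49.69 mm); the cube at (-4, 14) is absent (z outside [25, 28]); the cylinder at (4, 7.5) is absent (z outside [6, 10.5]); Combining (union): only the r=8 cylinder is present, so the union is just that shape — boundary = 49.69 mm; (rotated 5° about Z; rotation is an isometry so areas/perimeters/island counts are preserved). So its perimeter = 49.69 mm. Layer 205 is larger (49.69 vs 46.00 mm).

layer 205 (z = 24.6 mm)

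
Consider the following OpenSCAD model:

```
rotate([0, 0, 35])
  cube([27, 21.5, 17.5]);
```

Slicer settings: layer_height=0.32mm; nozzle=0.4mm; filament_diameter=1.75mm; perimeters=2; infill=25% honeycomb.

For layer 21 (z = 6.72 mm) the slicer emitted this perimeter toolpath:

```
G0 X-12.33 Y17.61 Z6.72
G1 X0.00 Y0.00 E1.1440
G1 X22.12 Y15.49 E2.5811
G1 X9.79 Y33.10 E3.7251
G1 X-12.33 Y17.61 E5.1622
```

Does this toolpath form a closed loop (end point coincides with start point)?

yes

Start point (G0): (-12.33, 17.61). End point (last G1): the path returns to the start — closed.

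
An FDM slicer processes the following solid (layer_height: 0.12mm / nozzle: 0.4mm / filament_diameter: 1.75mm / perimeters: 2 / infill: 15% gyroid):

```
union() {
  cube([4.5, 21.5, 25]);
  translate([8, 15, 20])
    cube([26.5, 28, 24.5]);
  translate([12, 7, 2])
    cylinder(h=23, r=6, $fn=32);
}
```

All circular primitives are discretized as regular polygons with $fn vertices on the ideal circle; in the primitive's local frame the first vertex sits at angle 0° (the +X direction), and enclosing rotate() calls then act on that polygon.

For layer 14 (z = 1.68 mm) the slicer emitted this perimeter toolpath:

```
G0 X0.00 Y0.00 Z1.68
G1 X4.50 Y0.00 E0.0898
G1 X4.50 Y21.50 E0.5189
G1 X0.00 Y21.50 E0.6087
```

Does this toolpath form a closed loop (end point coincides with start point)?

Start point (G0): (0.00, 0.00). End point (last G1): the path does not return to the start — open.

no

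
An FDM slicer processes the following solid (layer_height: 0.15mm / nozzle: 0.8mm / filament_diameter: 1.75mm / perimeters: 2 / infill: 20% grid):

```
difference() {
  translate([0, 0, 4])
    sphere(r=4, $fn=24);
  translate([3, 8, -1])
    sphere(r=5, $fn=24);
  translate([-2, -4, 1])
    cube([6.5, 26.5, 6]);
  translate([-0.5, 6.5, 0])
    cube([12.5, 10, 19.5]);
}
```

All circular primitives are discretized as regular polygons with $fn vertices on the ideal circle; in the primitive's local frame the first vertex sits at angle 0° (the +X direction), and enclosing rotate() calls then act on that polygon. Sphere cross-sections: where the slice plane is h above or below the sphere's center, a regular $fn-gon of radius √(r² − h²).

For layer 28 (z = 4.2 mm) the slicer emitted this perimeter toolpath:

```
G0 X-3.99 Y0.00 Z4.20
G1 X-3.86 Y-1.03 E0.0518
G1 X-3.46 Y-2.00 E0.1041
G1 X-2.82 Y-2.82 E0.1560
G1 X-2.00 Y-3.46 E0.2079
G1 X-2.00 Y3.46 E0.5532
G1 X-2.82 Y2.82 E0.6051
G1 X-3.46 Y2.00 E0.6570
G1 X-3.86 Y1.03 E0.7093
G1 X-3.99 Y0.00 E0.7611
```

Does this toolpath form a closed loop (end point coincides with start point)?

yes

Start point (G0): (-3.99, 0.00). End point (last G1): the path returns to the start — closed.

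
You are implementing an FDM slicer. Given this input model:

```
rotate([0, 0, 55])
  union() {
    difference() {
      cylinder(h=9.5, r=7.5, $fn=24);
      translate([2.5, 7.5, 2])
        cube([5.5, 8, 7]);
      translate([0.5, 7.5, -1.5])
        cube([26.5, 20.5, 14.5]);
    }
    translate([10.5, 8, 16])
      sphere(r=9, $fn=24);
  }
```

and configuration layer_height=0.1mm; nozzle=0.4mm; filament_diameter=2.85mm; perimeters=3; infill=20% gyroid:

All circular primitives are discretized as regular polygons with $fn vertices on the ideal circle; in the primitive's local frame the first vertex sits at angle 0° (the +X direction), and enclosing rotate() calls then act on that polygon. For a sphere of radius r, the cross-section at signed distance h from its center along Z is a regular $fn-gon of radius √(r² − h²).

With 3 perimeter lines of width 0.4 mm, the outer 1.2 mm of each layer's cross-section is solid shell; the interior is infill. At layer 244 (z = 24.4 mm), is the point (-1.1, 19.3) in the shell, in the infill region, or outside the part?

At z = 24.4 mm: the cylinder does not reach this height (z outside [0, 9.5]); the cube at (2.5, 7.5) does not reach this height (z outside [2, 9]); the cube at (0.5, 7.5) does not reach this height (z outside [-1.5, 13]); Subtracting the remaining from the first: the first operand is absent here, so nothing remains; the sphere at (10.5, 8): section is a regular 24-gon, circumradius = √(r²−h²) = √(9²−8.4²) = 3.231; Merging all regions: only the r=9 sphere at (10.5, 8) is present, so the union is just that shape — 1 connected region; (rotated 55° about Z; rotation is an isometry so areas/perimeters/island counts are preserved). Overall, the cross-section is a single solid region. Undo the 55° rotation: the query point maps to (15.179, 11.971) in the un-rotated model frame. The nearest boundary edge runs (13.30, 9.62)→(12.78, 10.28); distance from the point to it = 2.93 mm. The point is not inside any of the regions above, so it lies outside the cross-section (2.93 mm from the nearest boundary).

outside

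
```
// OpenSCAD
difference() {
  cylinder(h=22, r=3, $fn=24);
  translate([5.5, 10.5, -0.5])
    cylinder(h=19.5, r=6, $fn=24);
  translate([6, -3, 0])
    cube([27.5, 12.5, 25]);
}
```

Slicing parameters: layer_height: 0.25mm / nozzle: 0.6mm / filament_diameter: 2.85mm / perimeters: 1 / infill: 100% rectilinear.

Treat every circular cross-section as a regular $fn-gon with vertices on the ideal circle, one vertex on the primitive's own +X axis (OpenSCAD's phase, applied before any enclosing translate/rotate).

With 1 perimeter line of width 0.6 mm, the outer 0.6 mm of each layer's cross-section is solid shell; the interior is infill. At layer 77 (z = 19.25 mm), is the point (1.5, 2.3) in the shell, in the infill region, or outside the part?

At z = 19.25 mm: the cylinder: section is a regular 24-gon, circumradius r=3; the cylinder at (5.5, 10.5) is not intersected at this z (z outside [-0.5, 19]); the cube at (6, -3) is present — its section is the full 27.5×12.5 rectangle; Taking the first minus the rest: starting from the r=3 cylinder, the 27.5×12.5 cube at (6, -3) misses the remaining region (no effect) — 1 connected region. Overall, the cross-section is a single solid region. The nearest boundary edge runs (1.50, 2.60)→(2.12, 2.12); distance from the point to it = 0.24 mm. The point is inside the cross-section, 0.24 mm from the nearest boundary — within the 0.6 mm shell band (1 × 0.6).

shell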